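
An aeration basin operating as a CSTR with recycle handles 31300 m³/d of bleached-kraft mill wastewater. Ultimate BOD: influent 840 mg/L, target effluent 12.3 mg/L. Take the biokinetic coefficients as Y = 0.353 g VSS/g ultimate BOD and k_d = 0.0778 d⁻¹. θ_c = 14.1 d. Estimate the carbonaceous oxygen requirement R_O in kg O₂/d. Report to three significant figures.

Observed yield with endogenous decay: Y_obs = Y / (1 + k_d·θ_c) = 0.353 / (1 + 0.0778 × 14.1) = 0.353 / 2.097 = 0.1683 g VSS/g ultimate BOD.
ΔS = 840 − 12.3 = 827.7 mg/L, so the substrate removal rate is 31300 × 827.7/1000 = 25907 kg ultimate BOD/d.
Biomass synthesised: P_X = Y_obs × 25907 = 4361 kg VSS/d.
R_O = Q·ΔS − 1.42 P_X = 25907 − 6193 = 19714 kg O₂/d.

R_O ≈ 19700 kg O₂/d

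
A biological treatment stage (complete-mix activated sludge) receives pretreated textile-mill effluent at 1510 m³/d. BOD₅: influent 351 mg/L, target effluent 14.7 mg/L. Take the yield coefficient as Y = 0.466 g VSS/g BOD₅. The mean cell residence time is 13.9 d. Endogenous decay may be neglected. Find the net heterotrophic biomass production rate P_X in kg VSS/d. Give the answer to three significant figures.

P_X ≈ 237 kg VSS/d

Since k_d ≈ 0, Y_obs = Y = 0.466 g VSS/g BOD₅.
Mass of BOD₅ removed per day: Q(S₀ − S) = 1510 × 336.3 g/m³ = 507.8 kg/d.
So the net sludge growth is P_X = 0.4660 × 507.8 = 236.6 kg VSS/d.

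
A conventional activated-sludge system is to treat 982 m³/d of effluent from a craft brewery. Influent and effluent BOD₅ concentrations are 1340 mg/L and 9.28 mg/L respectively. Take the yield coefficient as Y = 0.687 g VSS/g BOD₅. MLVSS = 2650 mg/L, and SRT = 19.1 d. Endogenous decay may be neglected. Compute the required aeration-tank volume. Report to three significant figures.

V ≈ 6470 m³

With k_d = 0 the design equation reduces to V = Y Q (S₀−S) θ_c / X = 0.687 × 982 × (1340 − 9.28) × 19.1 / 2650 = 6471 m³.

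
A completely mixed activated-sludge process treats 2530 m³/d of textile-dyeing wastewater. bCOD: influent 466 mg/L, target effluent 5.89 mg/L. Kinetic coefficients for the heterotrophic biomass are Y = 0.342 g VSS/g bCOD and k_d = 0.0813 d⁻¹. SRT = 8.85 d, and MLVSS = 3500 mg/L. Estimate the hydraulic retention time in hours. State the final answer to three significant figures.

τ ≈ 5.55 h

Steady-state biomass mass balance: V·X·(1 + k_d·θ_c) = Y·Q·(S₀ − S)·θ_c, so V = 0.342 × 2530 × (466 − 5.89) × 8.85 / [3500 × (1 + 0.0813 × 8.85)] = 3.52×10^6 / 6018 = 585.4 m³.
τ = V/Q = 585.4/2530 = 0.2314 d, or 5.554 h.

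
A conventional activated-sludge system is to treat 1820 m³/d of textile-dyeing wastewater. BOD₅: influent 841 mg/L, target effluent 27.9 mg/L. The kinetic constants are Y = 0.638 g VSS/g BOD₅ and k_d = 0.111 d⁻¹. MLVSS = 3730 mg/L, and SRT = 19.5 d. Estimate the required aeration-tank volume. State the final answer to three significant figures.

V ≈ 1560 m³

Rearranging the biomass balance for a CMAS with decay, V = Y·Q·ΔS·θ_c / [X·(1+k_d θ_c)] = 0.638 × 1820 × (841 − 27.9) × 19.5 / [3730 × (1 + 0.111 × 19.5)] = 1.84×10^7 / 11804 = 1560 m³.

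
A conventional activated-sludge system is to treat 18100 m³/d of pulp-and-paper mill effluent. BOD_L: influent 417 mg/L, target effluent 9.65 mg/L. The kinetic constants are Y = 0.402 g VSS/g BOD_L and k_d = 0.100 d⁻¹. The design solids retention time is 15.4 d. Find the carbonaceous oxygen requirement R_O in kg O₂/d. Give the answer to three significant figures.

The observed yield is Y_obs = Y/(1 + k_d·θ_c) = 0.402 / (1 + 0.100 × 15.4) = 0.402 / 2.540 = 0.1583 g VSS per g BOD_L removed.
Substrate removed = Q·(S₀ − S) = 18100 m³/d × (417 − 9.65) g/m³ = 7.37×10^6 g/d = 7373 kg/d.
Net sludge production P_X = 0.1583 × 7373 = 1167 kg VSS/d.
R_O = Q·(S₀ − S) − 1.42·P_X = 7373 − 1.42 × 1167 = 5716 kg O₂/d.

R_O ≈ 5720 kg O₂/d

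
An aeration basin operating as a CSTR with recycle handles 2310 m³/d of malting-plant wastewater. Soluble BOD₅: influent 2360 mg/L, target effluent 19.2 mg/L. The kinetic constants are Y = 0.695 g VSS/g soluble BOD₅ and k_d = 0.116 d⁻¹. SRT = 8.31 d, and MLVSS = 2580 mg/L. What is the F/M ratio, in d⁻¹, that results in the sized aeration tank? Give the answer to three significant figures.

Steady-state biomass mass balance: V·X·(1 + k_d·θ_c) = Y·Q·(S₀ − S)·θ_c, so V = 0.695 × 2310 × (2360 − 19.2) × 8.31 / [2580 × (1 + 0.116 × 8.31)] = 3.12×10^7 / 5067 = 6163 m³.
F/M = applied load / biomass = Q·S₀/(V·X) = 2310 × 2360 / (6163 × 2580) = 0.3428 d⁻¹.

F/M ≈ 0.343 d⁻¹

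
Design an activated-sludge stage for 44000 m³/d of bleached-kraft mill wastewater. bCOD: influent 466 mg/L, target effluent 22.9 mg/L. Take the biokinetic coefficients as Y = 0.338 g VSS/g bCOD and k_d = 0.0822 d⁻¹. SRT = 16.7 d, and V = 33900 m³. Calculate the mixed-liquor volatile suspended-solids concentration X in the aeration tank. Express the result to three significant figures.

X = Y·Q·ΔS·θ_c / [V·(1 + k_d θ_c)] = 0.338 × 44000 × (466 − 22.9) × 16.7 / [33900 × (1 + 0.0822 × 16.7)] = 1368 mg/L.

X ≈ 1370 mg/L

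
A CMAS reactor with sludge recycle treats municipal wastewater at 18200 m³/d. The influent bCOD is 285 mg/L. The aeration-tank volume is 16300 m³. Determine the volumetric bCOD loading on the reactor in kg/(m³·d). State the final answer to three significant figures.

L_v ≈ 0.318 kg bCOD/(m³·d)

Volumetric loading L_v = Q·S₀ / V = 18200 × 285 g/m³ / 16300 m³ = 318.2 g/(m³·d) = 0.3182 kg bCOD/(m³·d).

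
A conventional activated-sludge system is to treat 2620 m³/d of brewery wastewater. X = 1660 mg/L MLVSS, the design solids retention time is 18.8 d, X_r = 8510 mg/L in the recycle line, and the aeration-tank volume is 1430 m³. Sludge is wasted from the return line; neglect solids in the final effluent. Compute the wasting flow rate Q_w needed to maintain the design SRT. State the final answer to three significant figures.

Wasting from the return line (neglecting effluent solids): Q_w = V·X / (θ_c·X_r) = 1430 × 1660 / (18.8 × 8510) = 14.84 m³/d.

Q_w ≈ 14.8 m³/d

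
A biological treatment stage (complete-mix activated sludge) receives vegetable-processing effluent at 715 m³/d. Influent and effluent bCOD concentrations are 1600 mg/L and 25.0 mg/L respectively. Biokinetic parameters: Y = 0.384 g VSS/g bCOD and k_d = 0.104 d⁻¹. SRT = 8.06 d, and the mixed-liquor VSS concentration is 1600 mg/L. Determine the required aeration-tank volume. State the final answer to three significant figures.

V ≈ 1190 m³

Rearranging the biomass balance for a CMAS with decay, V = Y·Q·ΔS·θ_c / [X·(1+k_d θ_c)] = 0.384 × 715 × (1600 − 25.0) × 8.06 / [1600 × (1 + 0.104 × 8.06)] = 3.49×10^6 / 2941 = 1185 m³.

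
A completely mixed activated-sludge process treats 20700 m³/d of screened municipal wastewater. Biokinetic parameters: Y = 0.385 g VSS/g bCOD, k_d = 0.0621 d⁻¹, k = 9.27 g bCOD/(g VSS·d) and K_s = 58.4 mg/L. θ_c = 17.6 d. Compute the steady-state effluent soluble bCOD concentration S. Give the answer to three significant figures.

S ≈ 2.01 mg/L

For a completely mixed reactor with recycle the Lawrence–McCarty relation gives S = K_s·(1 + k_d·θ_c) / [θ_c·(Y·k − k_d) − 1] = 58.4 × (1 + 0.0621 × 17.6) / [17.6 × (0.385 × 9.27 − 0.0621) − 1] = 122.2 / 60.72 = 2.013 mg/L.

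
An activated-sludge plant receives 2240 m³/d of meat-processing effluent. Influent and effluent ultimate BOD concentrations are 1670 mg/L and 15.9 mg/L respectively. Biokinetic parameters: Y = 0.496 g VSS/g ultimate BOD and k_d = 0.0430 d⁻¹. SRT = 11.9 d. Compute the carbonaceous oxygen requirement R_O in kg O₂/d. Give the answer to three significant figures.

Correct the yield for decay: Y_obs = Y/(1 + k_d θ_c) = 0.496 / (1 + 0.0430 × 11.9) = 0.496 / 1.512 = 0.3281.
Mass of ultimate BOD removed per day: Q(S₀ − S) = 2240 × 1654 g/m³ = 3705 kg/d.
Net sludge production P_X = 0.3281 × 3705 = 1216 kg VSS/d.
Carbonaceous O₂ demand = substrate oxidised − cell-mass equivalent = 3705 − 1.42 × 1216 = 1979 kg O₂/d.

R_O ≈ 1980 kg O₂/d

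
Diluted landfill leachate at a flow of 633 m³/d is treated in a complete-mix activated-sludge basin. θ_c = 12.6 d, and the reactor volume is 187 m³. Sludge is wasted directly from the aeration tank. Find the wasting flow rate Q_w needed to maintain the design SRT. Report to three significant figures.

With mixed-liquor wasting, θ_c = V/Q_w, so Q_w = V/θ_c = 187.0/12.6 = 14.84 m³/d.

Q_w ≈ 14.8 m³/d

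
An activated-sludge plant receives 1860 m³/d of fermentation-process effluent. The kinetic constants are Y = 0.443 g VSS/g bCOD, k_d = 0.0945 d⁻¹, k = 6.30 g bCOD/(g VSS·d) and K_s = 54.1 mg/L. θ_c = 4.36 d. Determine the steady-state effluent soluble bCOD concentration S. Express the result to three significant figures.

S ≈ 7.10 mg/L

From the Monod/SRT balance for a CMAS, S = K_s·(1+k_d θ_c)/[θ_c·(Y k − k_d) − 1] = 54.1 × (1 + 0.0945 × 4.36) / [4.36 × (0.443 × 6.30 − 0.0945) − 1] = 76.39 / 10.76 = 7.102 mg/L.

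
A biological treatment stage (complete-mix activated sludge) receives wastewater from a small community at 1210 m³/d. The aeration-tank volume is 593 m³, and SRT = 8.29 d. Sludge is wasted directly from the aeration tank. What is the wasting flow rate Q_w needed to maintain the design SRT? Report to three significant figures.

For wasting at MLVSS concentration, Q_w = V/θ_c = 593.0/8.29 = 71.53 m³/d.

Q_w ≈ 71.5 m³/d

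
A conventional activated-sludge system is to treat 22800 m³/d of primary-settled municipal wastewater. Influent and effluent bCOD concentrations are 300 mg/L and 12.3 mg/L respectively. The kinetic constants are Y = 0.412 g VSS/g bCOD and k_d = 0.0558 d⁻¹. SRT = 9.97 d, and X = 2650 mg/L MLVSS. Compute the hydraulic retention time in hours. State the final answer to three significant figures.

τ ≈ 6.88 h

Rearranging the biomass balance for a CMAS with decay, V = Y·Q·ΔS·θ_c / [X·(1+k_d θ_c)] = 0.412 × 22800 × (300 − 12.3) × 9.97 / [2650 × (1 + 0.0558 × 9.97)] = 2.69×10^7 / 4124 = 6533 m³.
HRT = V/Q = 6533 m³ / 22800 m³·d⁻¹ = 0.2865 d × 24 = 6.877 h.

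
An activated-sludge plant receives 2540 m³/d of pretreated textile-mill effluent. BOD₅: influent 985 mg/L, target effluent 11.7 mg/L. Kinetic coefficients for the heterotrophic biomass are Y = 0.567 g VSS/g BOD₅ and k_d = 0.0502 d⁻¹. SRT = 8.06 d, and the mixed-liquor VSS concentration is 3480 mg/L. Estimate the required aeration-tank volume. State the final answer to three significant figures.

V ≈ 2310 m³

Rearranging the biomass balance for a CMAS with decay, V = Y·Q·ΔS·θ_c / [X·(1+k_d θ_c)] = 0.567 × 2540 × (985 − 11.7) × 8.06 / [3480 × (1 + 0.0502 × 8.06)] = 1.13×10^7 / 4888 = 2311 m³.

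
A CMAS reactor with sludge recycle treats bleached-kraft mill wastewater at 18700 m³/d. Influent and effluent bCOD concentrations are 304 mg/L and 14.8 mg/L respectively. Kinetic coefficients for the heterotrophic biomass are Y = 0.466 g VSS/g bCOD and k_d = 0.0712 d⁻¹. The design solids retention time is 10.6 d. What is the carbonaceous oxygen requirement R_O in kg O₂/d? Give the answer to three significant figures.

R_O ≈ 3370 kg O₂/d

Correct the yield for decay: Y_obs = Y/(1 + k_d θ_c) = 0.466 / (1 + 0.0712 × 10.6) = 0.466 / 1.755 = 0.2656.
ΔS = 304 − 14.8 = 289.2 mg/L, so the substrate removal rate is 18700 × 289.2/1000 = 5408 kg bCOD/d.
Net sludge production P_X = 0.2656 × 5408 = 1436 kg VSS/d.
R_O = Q·(S₀ − S) − 1.42·P_X = 5408 − 1.42 × 1436 = 3369 kg O₂/d.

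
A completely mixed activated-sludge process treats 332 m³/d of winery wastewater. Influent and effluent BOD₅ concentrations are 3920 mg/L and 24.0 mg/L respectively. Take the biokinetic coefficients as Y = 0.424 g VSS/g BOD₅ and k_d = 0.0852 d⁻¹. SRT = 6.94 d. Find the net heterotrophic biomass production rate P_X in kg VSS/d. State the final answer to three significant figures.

The observed yield is Y_obs = Y/(1 + k_d·θ_c) = 0.424 / (1 + 0.0852 × 6.94) = 0.424 / 1.591 = 0.2665 g VSS per g BOD₅ removed.
ΔS = 3920 − 24.0 = 3896 mg/L, so the substrate removal rate is 332 × 3896/1000 = 1293 kg BOD₅/d.
P_X = Y_obs · Q(S₀ − S) = 0.2665 × 1293 = 344.6 kg VSS/d.

P_X ≈ 345 kg VSS/d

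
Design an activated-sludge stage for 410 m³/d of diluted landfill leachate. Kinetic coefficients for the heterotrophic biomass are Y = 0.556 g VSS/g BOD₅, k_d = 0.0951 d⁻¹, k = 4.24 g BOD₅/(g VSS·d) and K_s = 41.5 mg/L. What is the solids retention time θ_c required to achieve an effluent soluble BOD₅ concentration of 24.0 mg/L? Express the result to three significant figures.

From 1/θ_c = Y·k·S/(K_s + S) − k_d: Y·k·S/(K_s+S) = 0.556 × 4.24 × 24.0 / (41.5 + 24.0) = 0.8638 d⁻¹.
θ_c = 1/(μ − k_d) = 1/(0.8638 − 0.0951) = 1/0.7687 = 1.301 d.

θ_c ≈ 1.30 d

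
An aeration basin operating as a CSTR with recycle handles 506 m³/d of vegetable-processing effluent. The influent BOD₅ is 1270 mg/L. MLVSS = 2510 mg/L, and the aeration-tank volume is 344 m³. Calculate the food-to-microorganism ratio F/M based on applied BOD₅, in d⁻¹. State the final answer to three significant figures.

F/M ≈ 0.744 d⁻¹

F/M = Q·S₀ / (V·X) = 506 × 1270 / (344.0 × 2510) = 0.7443 g BOD₅·(g VSS·d)⁻¹.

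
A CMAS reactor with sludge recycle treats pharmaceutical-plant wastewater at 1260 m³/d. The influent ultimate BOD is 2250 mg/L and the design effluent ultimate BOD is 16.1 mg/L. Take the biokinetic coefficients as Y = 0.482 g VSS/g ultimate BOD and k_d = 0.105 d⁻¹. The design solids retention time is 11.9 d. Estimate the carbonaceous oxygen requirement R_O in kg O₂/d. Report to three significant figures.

Y_obs = Y / (1 + k_d θ_c) = 0.482 / (1 + 0.105 × 11.9) = 0.482 / 2.250 = 0.2143.
Q·(S₀ − S) = 1260 × (2250 − 16.1) × 10⁻³ = 2815 kg/d removed.
Biomass synthesised: P_X = Y_obs × 2815 = 603.1 kg VSS/d.
Carbonaceous O₂ demand = substrate oxidised − cell-mass equivalent = 2815 − 1.42 × 603.1 = 1958 kg O₂/d.

R_O ≈ 1960 kg O₂/d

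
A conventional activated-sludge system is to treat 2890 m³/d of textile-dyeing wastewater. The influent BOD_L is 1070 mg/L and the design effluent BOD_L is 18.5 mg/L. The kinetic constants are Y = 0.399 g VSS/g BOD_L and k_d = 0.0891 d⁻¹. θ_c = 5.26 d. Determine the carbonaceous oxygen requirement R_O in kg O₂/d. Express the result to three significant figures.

R_O ≈ 1870 kg O₂/d

Correct the yield for decay: Y_obs = Y/(1 + k_d θ_c) = 0.399 / (1 + 0.0891 × 5.26) = 0.399 / 1.469 = 0.2717.
Q·(S₀ − S) = 2890 × (1070 − 18.5) × 10⁻³ = 3039 kg/d removed.
Biomass synthesised: P_X = Y_obs × 3039 = 825.6 kg VSS/d.
Carbonaceous O₂ demand = substrate oxidised − cell-mass equivalent = 3039 − 1.42 × 825.6 = 1867 kg O₂/d.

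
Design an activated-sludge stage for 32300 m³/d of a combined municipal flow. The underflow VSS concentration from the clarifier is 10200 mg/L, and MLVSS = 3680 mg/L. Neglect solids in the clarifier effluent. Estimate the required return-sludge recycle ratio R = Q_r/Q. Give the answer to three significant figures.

R = Q_r/Q = X/(X_r − X) = 3680 / (10200 − 3680) = 0.5644.

R ≈ 0.564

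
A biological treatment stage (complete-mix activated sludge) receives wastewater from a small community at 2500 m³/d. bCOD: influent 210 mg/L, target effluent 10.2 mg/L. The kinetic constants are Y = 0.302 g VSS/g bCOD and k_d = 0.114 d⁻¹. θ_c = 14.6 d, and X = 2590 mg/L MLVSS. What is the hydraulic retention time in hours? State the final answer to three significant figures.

From the SRT design equation V = Y Q (S₀−S) θ_c / [X (1 + k_d θ_c)] = 0.302 × 2500 × (210 − 10.2) × 14.6 / [2590 × (1 + 0.114 × 14.6)] = 2.2×10^6 / 6901 = 319.2 m³.
HRT = V/Q = 319.2 m³ / 2500 m³·d⁻¹ = 0.1277 d × 24 = 3.064 h.

τ ≈ 3.06 h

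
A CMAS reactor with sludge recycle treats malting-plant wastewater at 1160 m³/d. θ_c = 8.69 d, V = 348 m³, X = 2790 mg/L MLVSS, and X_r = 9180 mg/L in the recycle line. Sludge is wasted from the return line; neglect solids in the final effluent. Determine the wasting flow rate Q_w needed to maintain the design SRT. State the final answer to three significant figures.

Q_w ≈ 12.2 m³/d

Wasting from the return line (neglecting effluent solids): Q_w = V·X / (θ_c·X_r) = 348.0 × 2790 / (8.69 × 9180) = 12.17 m³/d.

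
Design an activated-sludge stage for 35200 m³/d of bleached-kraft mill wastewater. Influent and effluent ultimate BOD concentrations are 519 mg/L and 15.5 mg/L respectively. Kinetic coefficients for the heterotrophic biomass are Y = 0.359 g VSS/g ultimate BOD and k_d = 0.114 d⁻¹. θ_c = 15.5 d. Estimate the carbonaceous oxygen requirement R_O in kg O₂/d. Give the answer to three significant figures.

Observed yield with endogenous decay: Y_obs = Y / (1 + k_d·θ_c) = 0.359 / (1 + 0.114 × 15.5) = 0.359 / 2.767 = 0.1297 g VSS/g ultimate BOD.
Substrate removed = Q·(S₀ − S) = 35200 m³/d × (519 − 15.5) g/m³ = 1.77×10^7 g/d = 17723 kg/d.
Biomass synthesised: P_X = Y_obs × 17723 = 2299 kg VSS/d.
R_O = Q·ΔS − 1.42 P_X = 17723 − 3265 = 14458 kg O₂/d.

R_O ≈ 14500 kg O₂/d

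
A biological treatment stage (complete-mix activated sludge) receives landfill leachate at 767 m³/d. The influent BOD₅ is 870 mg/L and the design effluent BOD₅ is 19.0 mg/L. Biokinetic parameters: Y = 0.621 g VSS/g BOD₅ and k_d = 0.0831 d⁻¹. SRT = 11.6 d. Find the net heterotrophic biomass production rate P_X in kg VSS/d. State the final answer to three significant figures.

The observed yield is Y_obs = Y/(1 + k_d·θ_c) = 0.621 / (1 + 0.0831 × 11.6) = 0.621 / 1.964 = 0.3162 g VSS per g BOD₅ removed.
ΔS = 870 − 19.0 = 851.0 mg/L, so the substrate removal rate is 767 × 851.0/1000 = 652.7 kg BOD₅/d.
Biomass produced: P_X = Y_obs·Q·ΔS = 0.3162 × 652.7 ≈ 206.4 kg VSS/d.

P_X ≈ 206 kg VSS/d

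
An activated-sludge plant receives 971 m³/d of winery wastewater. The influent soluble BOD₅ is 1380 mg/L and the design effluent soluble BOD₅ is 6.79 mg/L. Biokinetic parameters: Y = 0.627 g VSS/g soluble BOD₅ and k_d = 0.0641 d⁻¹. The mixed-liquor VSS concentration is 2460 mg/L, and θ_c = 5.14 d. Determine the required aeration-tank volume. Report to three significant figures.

From the SRT design equation V = Y Q (S₀−S) θ_c / [X (1 + k_d θ_c)] = 0.627 × 971 × (1380 − 6.79) × 5.14 / [2460 × (1 + 0.0641 × 5.14)] = 4.3×10^6 / 3271 = 1314 m³.

V ≈ 1310 m³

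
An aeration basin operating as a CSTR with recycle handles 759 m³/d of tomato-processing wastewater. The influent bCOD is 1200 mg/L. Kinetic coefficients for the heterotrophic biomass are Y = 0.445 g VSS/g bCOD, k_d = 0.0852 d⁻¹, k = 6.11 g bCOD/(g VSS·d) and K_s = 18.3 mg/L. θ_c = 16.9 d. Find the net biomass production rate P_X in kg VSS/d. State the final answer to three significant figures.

P_X ≈ 166 kg VSS/d

For a completely mixed reactor with recycle the Lawrence–McCarty relation gives S = K_s·(1 + k_d·θ_c) / [θ_c·(Y·k − k_d) − 1] = 18.3 × (1 + 0.0852 × 16.9) / [16.9 × (0.445 × 6.11 − 0.0852) − 1] = 44.65 / 43.51 = 1.026 mg/L.
Y_obs = Y / (1 + k_d θ_c) = 0.445 / (1 + 0.0852 × 16.9) = 0.445 / 2.440 = 0.1824.
Substrate removed = Q·(S₀ − S) = 759 m³/d × (1200 − 1.03) g/m³ = 9.1×10^5 g/d = 910.0 kg/d.
P_X = Y_obs · Q(S₀ − S) = 0.1824 × 910.0 = 166.0 kg VSS/d.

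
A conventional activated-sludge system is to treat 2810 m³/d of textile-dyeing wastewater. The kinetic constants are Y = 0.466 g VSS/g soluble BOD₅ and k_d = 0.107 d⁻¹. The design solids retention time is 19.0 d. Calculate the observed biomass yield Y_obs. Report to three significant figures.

Observed yield with endogenous decay: Y_obs = Y / (1 + k_d·θ_c) = 0.466 / (1 + 0.107 × 19.0) = 0.466 / 3.033 = 0.1536 g VSS/g soluble BOD₅.

Y_obs ≈ 0.154 g VSS/g soluble BOD₅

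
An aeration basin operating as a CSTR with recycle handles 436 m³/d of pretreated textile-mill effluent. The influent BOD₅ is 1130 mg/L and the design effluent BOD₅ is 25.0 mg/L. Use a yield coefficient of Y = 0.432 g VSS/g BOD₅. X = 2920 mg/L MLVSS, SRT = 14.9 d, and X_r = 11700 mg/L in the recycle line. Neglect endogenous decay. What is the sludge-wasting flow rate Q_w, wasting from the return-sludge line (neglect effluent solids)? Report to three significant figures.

Biomass mass balance (decay neglected): V·X = Y·Q·(S₀ − S)·θ_c, so V = 0.432 × 436 × (1130 − 25.0) × 14.9 / 2920 = 1062 m³.
Wasting from the return line (neglecting effluent solids): Q_w = V·X / (θ_c·X_r) = 1062 × 2920 / (14.9 × 11700) = 17.79 m³/d.

Q_w ≈ 17.8 m³/d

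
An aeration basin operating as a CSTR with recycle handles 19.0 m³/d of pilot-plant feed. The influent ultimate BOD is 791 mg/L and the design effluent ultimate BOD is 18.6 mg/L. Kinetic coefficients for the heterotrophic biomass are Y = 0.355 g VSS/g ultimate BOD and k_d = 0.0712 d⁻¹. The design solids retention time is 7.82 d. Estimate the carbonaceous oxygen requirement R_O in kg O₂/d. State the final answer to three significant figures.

R_O ≈ 9.92 kg O₂/d

Correct the yield for decay: Y_obs = Y/(1 + k_d θ_c) = 0.355 / (1 + 0.0712 × 7.82) = 0.355 / 1.557 = 0.2280.
ΔS = 791 − 18.6 = 772.4 mg/L, so the substrate removal rate is 19.0 × 772.4/1000 = 14.68 kg ultimate BOD/d.
P_X = Y_obs·Q·(S₀ − S) = 0.2280 × 14.68 = 3.347 kg VSS/d.
R_O = Q·ΔS − 1.42 P_X = 14.68 − 4.752 = 9.924 kg O₂/d.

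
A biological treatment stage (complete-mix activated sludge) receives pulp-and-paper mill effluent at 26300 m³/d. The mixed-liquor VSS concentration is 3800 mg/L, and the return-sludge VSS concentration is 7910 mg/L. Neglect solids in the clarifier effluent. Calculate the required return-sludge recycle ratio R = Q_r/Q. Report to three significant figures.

R ≈ 0.925

Solids balance on the clarifier gives (1+R)X = R·X_r, so R = X/(X_r − X) = 3800 / (7910 − 3800) = 0.9246.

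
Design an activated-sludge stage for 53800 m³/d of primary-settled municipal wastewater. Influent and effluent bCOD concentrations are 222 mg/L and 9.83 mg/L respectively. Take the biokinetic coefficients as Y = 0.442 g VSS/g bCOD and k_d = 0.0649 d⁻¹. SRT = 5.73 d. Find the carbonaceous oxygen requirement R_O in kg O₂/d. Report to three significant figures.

R_O ≈ 6190 kg O₂/d

Observed yield with endogenous decay: Y_obs = Y / (1 + k_d·θ_c) = 0.442 / (1 + 0.0649 × 5.73) = 0.442 / 1.372 = 0.3222 g VSS/g bCOD.
Substrate removed = Q·(S₀ − S) = 53800 m³/d × (222 − 9.83) g/m³ = 1.14×10^7 g/d = 11415 kg/d.
P_X = Y_obs·Q·(S₀ − S) = 0.3222 × 11415 = 3678 kg VSS/d.
Carbonaceous O₂ demand = substrate oxidised − cell-mass equivalent = 11415 − 1.42 × 3678 = 6192 kg O₂/d.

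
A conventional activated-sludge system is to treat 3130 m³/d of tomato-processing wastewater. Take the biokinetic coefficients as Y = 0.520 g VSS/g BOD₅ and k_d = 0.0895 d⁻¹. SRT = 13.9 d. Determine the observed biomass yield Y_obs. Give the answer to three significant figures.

The observed yield is Y_obs = Y/(1 + k_d·θ_c) = 0.520 / (1 + 0.0895 × 13.9) = 0.520 / 2.244 = 0.2317 g VSS per g BOD₅ removed.

Y_obs ≈ 0.232 g VSS/g BOD₅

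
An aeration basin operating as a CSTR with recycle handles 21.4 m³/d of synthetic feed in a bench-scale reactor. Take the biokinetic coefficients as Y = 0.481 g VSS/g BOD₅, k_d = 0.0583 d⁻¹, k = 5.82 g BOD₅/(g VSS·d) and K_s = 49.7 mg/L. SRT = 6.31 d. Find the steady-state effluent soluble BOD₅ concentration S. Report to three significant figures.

S ≈ 4.17 mg/L

Effluent substrate depends only on kinetics and SRT: S = K_s(1 + k_d θ_c) / [θ_c(Yk − k_d) − 1] = 49.7 × (1 + 0.0583 × 6.31) / [6.31 × (0.481 × 5.82 − 0.0583) − 1] = 67.98 / 16.30 = 4.172 mg/L.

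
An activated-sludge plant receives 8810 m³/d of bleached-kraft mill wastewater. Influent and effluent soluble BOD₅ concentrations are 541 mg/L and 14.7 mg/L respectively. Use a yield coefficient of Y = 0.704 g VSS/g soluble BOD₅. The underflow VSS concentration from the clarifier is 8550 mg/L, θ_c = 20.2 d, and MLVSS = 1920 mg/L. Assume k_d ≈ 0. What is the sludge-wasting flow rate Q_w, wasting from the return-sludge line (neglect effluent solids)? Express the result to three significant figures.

Q_w ≈ 382 m³/d

With k_d = 0 the design equation reduces to V = Y Q (S₀−S) θ_c / X = 0.704 × 8810 × (541 − 14.7) × 20.2 / 1920 = 34343 m³.
Wasting from the return line (neglecting effluent solids): Q_w = V·X / (θ_c·X_r) = 34343 × 1920 / (20.2 × 8550) = 381.8 m³/d.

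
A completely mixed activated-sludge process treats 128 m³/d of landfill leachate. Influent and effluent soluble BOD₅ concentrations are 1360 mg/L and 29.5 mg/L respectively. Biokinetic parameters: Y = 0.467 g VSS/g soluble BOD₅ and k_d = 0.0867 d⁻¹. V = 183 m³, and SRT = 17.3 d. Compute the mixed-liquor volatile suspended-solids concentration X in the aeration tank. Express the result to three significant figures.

Solving the biomass balance for X: X = Y Q (S₀−S) θ_c / [V (1+k_d θ_c)] = 0.467 × 128 × (1360 − 29.5) × 17.3 / [183 × (1 + 0.0867 × 17.3)] = 3008 mg/L.

X ≈ 3010 mg/L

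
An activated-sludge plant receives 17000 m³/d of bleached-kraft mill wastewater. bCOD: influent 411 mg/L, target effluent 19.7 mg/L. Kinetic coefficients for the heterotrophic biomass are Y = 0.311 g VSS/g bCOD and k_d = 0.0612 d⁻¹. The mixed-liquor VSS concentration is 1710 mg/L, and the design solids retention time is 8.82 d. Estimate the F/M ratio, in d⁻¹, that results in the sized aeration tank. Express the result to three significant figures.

From the SRT design equation V = Y Q (S₀−S) θ_c / [X (1 + k_d θ_c)] = 0.311 × 17000 × (411 − 19.7) × 8.82 / [1710 × (1 + 0.0612 × 8.82)] = 1.82×10^7 / 2633 = 6930 m³.
F/M = Q·S₀ / (V·X) = 17000 × 411 / (6930 × 1710) = 0.5896 g bCOD·(g VSS·d)⁻¹.

F/M ≈ 0.590 d⁻¹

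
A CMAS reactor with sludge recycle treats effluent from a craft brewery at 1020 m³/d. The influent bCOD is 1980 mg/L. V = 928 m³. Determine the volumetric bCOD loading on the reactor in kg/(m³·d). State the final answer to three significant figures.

L_v ≈ 2.18 kg bCOD/(m³·d)

Volumetric loading L_v = Q·S₀ / V = 1020 × 1980 g/m³ / 928.0 m³ = 2176 g/(m³·d) = 2.176 kg bCOD/(m³·d).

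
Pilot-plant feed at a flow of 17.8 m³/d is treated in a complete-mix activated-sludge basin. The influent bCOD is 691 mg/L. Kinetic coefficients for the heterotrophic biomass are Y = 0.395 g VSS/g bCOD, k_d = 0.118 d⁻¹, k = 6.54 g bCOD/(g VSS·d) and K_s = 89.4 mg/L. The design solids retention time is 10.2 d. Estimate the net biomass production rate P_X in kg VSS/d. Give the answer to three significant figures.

For a completely mixed reactor with recycle the Lawrence–McCarty relation gives S = K_s·(1 + k_d·θ_c) / [θ_c·(Y·k − k_d) − 1] = 89.4 × (1 + 0.118 × 10.2) / [10.2 × (0.395 × 6.54 − 0.118) − 1] = 197.0 / 24.15 = 8.159 mg/L.
Correct the yield for decay: Y_obs = Y/(1 + k_d θ_c) = 0.395 / (1 + 0.118 × 10.2) = 0.395 / 2.204 = 0.1793.
ΔS = 691 − 8.16 = 682.8 mg/L, so the substrate removal rate is 17.8 × 682.8/1000 = 12.15 kg bCOD/d.
Biomass produced: P_X = Y_obs·Q·ΔS = 0.1793 × 12.15 ≈ 2.179 kg VSS/d.

P_X ≈ 2.18 kg VSS/d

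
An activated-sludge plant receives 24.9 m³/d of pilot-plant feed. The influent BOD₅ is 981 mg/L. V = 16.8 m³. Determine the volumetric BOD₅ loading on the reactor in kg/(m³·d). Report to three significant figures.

L_v ≈ 1.45 kg BOD₅/(m³·d)

Volumetric loading L_v = Q·S₀ / V = 24.9 × 981 g/m³ / 16.80 m³ = 1454 g/(m³·d) = 1.454 kg BOD₅/(m³·d).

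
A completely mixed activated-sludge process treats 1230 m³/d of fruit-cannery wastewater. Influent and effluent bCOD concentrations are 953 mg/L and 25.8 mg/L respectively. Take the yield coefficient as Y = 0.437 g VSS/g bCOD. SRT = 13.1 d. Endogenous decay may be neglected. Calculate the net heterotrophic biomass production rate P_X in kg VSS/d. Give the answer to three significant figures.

No decay correction is needed, so Y_obs = Y = 0.437.
ΔS = 953 − 25.8 = 927.2 mg/L, so the substrate removal rate is 1230 × 927.2/1000 = 1140 kg bCOD/d.
So the net sludge growth is P_X = 0.4370 × 1140 = 498.4 kg VSS/d.

P_X ≈ 498 kg VSS/d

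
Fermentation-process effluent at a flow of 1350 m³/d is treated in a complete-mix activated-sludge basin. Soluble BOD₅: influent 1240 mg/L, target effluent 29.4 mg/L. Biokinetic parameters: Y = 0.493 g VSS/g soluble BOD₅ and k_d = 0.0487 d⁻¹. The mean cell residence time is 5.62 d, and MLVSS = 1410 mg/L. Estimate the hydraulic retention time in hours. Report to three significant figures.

Rearranging the biomass balance for a CMAS with decay, V = Y·Q·ΔS·θ_c / [X·(1+k_d θ_c)] = 0.493 × 1350 × (1240 − 29.4) × 5.62 / [1410 × (1 + 0.0487 × 5.62)] = 4.53×10^6 / 1796 = 2521 m³.
Hydraulic retention time τ = V/Q = 2521 / 1350 = 1.868 d = 44.82 h.

τ ≈ 44.8 h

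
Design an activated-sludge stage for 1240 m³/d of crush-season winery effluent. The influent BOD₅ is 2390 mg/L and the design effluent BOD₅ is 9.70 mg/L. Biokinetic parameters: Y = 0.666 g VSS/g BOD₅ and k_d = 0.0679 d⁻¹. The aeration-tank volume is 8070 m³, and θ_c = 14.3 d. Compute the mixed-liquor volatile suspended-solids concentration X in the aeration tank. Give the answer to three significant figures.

X ≈ 1770 mg/L

From V·X·(1 + k_d·θ_c) = Y·Q·(S₀ − S)·θ_c: X = 0.666 × 1240 × (2390 − 9.70) × 14.3 / [8070 × (1 + 0.0679 × 14.3)] = 1767 mg/L.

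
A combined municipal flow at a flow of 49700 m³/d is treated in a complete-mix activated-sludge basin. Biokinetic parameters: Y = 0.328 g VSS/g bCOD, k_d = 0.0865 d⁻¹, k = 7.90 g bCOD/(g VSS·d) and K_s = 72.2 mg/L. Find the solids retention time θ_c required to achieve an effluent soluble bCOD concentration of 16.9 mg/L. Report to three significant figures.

θ_c ≈ 2.47 d

From 1/θ_c = Y·k·S/(K_s + S) − k_d: Y·k·S/(K_s+S) = 0.328 × 7.90 × 16.9 / (72.2 + 16.9) = 0.4915 d⁻¹.
1/θ_c = 0.4915 − 0.0865 = 0.4050 d⁻¹, so θ_c = 2.469 d.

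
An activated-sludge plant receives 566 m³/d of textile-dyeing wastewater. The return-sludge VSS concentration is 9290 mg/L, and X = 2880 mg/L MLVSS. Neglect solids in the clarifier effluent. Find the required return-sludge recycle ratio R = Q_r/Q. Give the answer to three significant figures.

R = Q_r/Q = X/(X_r − X) = 2880 / (9290 − 2880) = 0.4493.

R ≈ 0.449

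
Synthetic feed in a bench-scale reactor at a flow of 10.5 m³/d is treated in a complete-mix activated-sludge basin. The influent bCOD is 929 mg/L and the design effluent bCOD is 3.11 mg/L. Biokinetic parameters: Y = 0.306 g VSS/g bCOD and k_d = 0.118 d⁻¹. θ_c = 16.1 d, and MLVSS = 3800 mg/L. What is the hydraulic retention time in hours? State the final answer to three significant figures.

τ ≈ 9.93 h

Rearranging the biomass balance for a CMAS with decay, V = Y·Q·ΔS·θ_c / [X·(1+k_d θ_c)] = 0.306 × 10.5 × (929 − 3.11) × 16.1 / [3800 × (1 + 0.118 × 16.1)] = 4.79×10^4 / 11019 = 4.347 m³.
τ = V/Q = 4.347/10.5 = 0.4140 d, or 9.935 h.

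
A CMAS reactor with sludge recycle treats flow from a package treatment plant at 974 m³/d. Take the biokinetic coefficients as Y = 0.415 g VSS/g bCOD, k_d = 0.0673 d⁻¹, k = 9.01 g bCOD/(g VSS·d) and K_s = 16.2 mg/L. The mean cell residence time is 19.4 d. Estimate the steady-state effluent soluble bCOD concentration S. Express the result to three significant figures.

From the Monod/SRT balance for a CMAS, S = K_s·(1+k_d θ_c)/[θ_c·(Y k − k_d) − 1] = 16.2 × (1 + 0.0673 × 19.4) / [19.4 × (0.415 × 9.01 − 0.0673) − 1] = 37.35 / 70.23 = 0.5318 mg/L.

S ≈ 0.532 mg/L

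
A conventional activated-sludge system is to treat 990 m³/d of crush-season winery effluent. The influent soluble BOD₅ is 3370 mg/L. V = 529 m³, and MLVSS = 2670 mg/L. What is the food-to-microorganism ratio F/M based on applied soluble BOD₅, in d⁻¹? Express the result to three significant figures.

F/M ≈ 2.36 d⁻¹

F/M = Q·S₀ / (V·X) = 990 × 3370 / (529.0 × 2670) = 2.362 g soluble BOD₅·(g VSS·d)⁻¹.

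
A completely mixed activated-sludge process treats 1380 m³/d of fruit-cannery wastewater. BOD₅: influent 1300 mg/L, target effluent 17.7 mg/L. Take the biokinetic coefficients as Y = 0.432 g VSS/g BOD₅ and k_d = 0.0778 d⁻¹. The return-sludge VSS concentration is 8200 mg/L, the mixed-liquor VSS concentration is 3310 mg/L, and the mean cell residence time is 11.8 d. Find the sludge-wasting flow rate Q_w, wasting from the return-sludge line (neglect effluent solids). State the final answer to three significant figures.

Steady-state biomass mass balance: V·X·(1 + k_d·θ_c) = Y·Q·(S₀ − S)·θ_c, so V = 0.432 × 1380 × (1300 − 17.7) × 11.8 / [3310 × (1 + 0.0778 × 11.8)] = 9.02×10^6 / 6349 = 1421 m³.
θ_c = V·X/(Q_w·X_r) when wasting from the recycle, so Q_w = V·X/(θ_c·X_r) = 1421 × 3310 / (11.8 × 8200) = 48.61 m³/d.

Q_w ≈ 48.6 m³/d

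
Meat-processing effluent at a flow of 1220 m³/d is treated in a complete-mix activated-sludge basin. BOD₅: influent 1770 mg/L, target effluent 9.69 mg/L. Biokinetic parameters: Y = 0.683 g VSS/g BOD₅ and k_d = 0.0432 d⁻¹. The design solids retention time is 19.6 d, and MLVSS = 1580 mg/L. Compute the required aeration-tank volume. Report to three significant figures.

From the SRT design equation V = Y Q (S₀−S) θ_c / [X (1 + k_d θ_c)] = 0.683 × 1220 × (1770 − 9.69) × 19.6 / [1580 × (1 + 0.0432 × 19.6)] = 2.87×10^7 / 2918 = 9853 m³.

V ≈ 9850 m³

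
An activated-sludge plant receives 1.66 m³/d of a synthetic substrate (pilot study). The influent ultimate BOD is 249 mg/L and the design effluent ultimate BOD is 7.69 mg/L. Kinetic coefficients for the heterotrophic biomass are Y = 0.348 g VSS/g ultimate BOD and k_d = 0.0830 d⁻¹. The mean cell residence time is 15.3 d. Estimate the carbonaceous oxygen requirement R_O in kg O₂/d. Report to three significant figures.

R_O ≈ 0.313 kg O₂/d

Observed yield with endogenous decay: Y_obs = Y / (1 + k_d·θ_c) = 0.348 / (1 + 0.0830 × 15.3) = 0.348 / 2.270 = 0.1533 g VSS/g ultimate BOD.
ΔS = 249 − 7.69 = 241.3 mg/L, so the substrate removal rate is 1.66 × 241.3/1000 = 0.4006 kg ultimate BOD/d.
Biomass synthesised: P_X = Y_obs × 0.4006 = 0.06141 kg VSS/d.
R_O = Q·ΔS − 1.42 P_X = 0.4006 − 0.08721 = 0.3134 kg O₂/d.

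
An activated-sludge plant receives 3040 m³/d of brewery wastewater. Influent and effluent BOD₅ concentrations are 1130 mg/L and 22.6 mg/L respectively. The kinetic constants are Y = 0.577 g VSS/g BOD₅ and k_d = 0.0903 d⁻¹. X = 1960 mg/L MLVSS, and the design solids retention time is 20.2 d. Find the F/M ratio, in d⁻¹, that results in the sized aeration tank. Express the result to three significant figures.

From the SRT design equation V = Y Q (S₀−S) θ_c / [X (1 + k_d θ_c)] = 0.577 × 3040 × (1130 − 22.6) × 20.2 / [1960 × (1 + 0.0903 × 20.2)] = 3.92×10^7 / 5535 = 7089 m³.
F/M = applied load / biomass = Q·S₀/(V·X) = 3040 × 1130 / (7089 × 1960) = 0.2472 d⁻¹.

F/M ≈ 0.247 d⁻¹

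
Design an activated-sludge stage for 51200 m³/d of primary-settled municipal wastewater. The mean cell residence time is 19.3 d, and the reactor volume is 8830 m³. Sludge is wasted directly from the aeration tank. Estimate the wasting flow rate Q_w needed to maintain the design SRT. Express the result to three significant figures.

With mixed-liquor wasting, θ_c = V/Q_w, so Q_w = V/θ_c = 8830/19.3 = 457.5 m³/d.

Q_w ≈ 458 m³/d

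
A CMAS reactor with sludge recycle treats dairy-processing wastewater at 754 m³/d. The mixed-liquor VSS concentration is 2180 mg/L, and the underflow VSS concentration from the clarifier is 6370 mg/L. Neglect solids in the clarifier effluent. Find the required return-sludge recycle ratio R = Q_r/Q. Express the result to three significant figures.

R ≈ 0.520

R = Q_r/Q = X/(X_r − X) = 2180 / (6370 − 2180) = 0.5203.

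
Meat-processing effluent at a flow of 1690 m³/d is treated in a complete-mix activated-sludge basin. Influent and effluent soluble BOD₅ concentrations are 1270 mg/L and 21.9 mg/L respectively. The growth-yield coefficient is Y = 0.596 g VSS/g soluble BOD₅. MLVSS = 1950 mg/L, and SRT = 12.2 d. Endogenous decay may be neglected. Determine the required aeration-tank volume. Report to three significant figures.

V ≈ 7870 m³

V·X = Y·Q·ΔS·θ_c gives V = 0.596 × 1690 × (1270 − 21.9) × 12.2 / 1950 = 7865 m³.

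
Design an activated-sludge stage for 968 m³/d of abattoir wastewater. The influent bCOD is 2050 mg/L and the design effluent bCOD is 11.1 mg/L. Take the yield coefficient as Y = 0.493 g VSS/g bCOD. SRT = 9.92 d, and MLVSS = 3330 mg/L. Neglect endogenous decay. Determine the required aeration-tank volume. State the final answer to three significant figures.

With k_d = 0 the design equation reduces to V = Y Q (S₀−S) θ_c / X = 0.493 × 968 × (2050 − 11.1) × 9.92 / 3330 = 2899 m³.

V ≈ 2900 m³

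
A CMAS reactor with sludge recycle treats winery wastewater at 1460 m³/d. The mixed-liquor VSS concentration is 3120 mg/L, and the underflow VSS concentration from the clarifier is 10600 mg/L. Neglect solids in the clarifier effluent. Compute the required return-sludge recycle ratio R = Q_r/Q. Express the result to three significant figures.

Mass balance around the secondary clarifier (neglecting effluent solids): R = X / (X_r − X) = 3120 / (10600 − 3120) = 0.4171.

R ≈ 0.417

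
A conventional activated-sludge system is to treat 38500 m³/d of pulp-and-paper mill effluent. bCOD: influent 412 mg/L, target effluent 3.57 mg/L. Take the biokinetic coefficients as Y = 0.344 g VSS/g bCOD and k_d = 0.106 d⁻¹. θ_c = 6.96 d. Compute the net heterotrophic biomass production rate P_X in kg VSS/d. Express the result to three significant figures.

P_X ≈ 3110 kg VSS/d

Observed yield with endogenous decay: Y_obs = Y / (1 + k_d·θ_c) = 0.344 / (1 + 0.106 × 6.96) = 0.344 / 1.738 = 0.1980 g VSS/g bCOD.
Q·(S₀ − S) = 38500 × (412 − 3.57) × 10⁻³ = 15725 kg/d removed.
So the net sludge growth is P_X = 0.1980 × 15725 = 3113 kg VSS/d.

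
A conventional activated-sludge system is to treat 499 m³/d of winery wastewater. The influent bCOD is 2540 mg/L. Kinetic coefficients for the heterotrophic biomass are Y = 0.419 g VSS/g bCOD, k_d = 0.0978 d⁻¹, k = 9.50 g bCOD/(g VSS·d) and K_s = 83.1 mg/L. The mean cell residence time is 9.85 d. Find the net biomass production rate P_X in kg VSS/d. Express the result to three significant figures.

P_X ≈ 270 kg VSS/d

From the Monod/SRT balance for a CMAS, S = K_s·(1+k_d θ_c)/[θ_c·(Y k − k_d) − 1] = 83.1 × (1 + 0.0978 × 9.85) / [9.85 × (0.419 × 9.50 − 0.0978) − 1] = 163.2 / 37.24 = 4.381 mg/L.
The observed yield is Y_obs = Y/(1 + k_d·θ_c) = 0.419 / (1 + 0.0978 × 9.85) = 0.419 / 1.963 = 0.2134 g VSS per g bCOD removed.
Q·(S₀ − S) = 499 × (2540 − 4.38) × 10⁻³ = 1265 kg/d removed.
P_X = Y_obs · Q(S₀ − S) = 0.2134 × 1265 = 270.0 kg VSS/d.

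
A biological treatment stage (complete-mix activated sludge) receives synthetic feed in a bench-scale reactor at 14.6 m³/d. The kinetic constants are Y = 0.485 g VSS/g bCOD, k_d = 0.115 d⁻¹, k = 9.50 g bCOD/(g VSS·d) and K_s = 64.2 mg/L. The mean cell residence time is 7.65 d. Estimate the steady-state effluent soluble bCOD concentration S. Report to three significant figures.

For a completely mixed reactor with recycle the Lawrence–McCarty relation gives S = K_s·(1 + k_d·θ_c) / [θ_c·(Y·k − k_d) − 1] = 64.2 × (1 + 0.115 × 7.65) / [7.65 × (0.485 × 9.50 − 0.115) − 1] = 120.7 / 33.37 = 3.617 mg/L.

S ≈ 3.62 mg/L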